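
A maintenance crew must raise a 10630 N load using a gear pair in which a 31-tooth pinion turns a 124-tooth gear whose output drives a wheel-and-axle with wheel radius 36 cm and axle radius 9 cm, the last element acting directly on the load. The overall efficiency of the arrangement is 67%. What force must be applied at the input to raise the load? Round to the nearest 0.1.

Gear pair MA = 124/31 = 4.
Wheel-and-axle MA = R/r = 36/9 = 4.
Combined ideal MA = 4 × 4 = 16.
Actual MA = 16 × 0.67 = 10.72.
Effort = load / actual MA = 10630 / 10.72 = 991.6 N.

991.6 N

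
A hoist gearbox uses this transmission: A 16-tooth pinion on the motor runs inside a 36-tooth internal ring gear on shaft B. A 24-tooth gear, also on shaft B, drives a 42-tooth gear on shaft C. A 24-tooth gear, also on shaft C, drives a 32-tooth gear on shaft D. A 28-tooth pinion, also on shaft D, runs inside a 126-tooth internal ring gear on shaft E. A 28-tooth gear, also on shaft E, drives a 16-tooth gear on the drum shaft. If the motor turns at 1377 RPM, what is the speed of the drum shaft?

the motor → shaft B (internal gear, 36/16): 1377 ÷ 2.25 = 612 RPM
shaft B → shaft C (gear mesh, 42/24): 612 ÷ 1.75 = 349.71 RPM
shaft C → shaft D (gear mesh, 32/24): 349.71 ÷ 1.3333 = 262.29 RPM
shaft D → shaft E (internal gear, 126/28): 262.29 ÷ 4.5 = 58.286 RPM
shaft E → the drum shaft (gear mesh, 16/28): 58.286 ÷ 0.57143 = 102 RPM

102 RPM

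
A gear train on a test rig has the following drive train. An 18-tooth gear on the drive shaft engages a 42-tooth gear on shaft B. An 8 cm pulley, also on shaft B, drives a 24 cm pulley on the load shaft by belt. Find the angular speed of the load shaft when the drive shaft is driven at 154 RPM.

Gear mesh: ratio = 42/18 = 2.3333, so shaft B turns at 154 / 2.3333 = 66 RPM.
Belt: ratio = 24/8 = 3, so the load shaft turns at 66 / 3 = 22 RPM.

22 RPM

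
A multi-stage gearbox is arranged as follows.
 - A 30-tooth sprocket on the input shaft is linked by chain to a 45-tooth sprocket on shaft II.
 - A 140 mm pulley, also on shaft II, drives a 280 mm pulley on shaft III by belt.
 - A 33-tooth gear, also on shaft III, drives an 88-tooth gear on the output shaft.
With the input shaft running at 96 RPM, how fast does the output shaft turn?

12 RPM

Chain: ratio = 45/30 = 1.5, so shaft II turns at 96 / 1.5 = 64 RPM.
Belt: ratio = 280/140 = 2, so shaft III turns at 64 / 2 = 32 RPM.
Gear mesh: ratio = 88/33 = 2.6667, so the output shaft turns at 32 / 2.6667 = 12 RPM.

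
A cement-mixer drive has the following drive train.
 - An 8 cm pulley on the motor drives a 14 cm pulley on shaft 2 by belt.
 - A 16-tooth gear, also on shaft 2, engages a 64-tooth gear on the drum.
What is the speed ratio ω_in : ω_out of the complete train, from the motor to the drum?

7

Each stage contributes driven/driver: belt 14/8 = 1.75, gear mesh 64/16 = 4.
Overall: 1.75 × 4 = 7.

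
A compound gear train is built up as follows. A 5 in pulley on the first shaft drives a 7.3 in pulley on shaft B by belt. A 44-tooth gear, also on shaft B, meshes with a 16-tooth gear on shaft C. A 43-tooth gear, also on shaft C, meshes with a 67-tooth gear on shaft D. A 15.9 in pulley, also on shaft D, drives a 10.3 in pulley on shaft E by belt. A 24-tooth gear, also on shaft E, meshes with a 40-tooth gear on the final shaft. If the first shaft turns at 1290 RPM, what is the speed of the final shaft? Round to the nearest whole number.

1444 RPM

belt 7.3/5 = 1.46 → 1290/1.46 = 883.56 RPM
gear mesh 16/44 = 0.36364 → 883.56/0.36364 = 2429.8 RPM
gear mesh 67/43 = 1.5581 → 2429.8/1.5581 = 1559.4 RPM
belt 10.3/15.9 = 0.6478 → 1559.4/0.6478 = 2407.3 RPM
gear mesh 40/24 = 1.6667 → 2407.3/1.6667 = 1444.4 RPM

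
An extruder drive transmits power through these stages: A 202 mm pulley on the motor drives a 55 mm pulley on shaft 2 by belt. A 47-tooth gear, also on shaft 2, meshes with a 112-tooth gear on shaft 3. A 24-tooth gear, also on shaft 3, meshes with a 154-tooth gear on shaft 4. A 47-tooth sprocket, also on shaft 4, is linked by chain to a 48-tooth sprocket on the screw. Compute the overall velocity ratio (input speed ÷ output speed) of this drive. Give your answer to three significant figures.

Each stage contributes driven/driver: belt 55/202 = 0.27228, gear mesh 112/47 = 2.383, gear mesh 154/24 = 6.4167, chain 48/47 = 1.0213.
Overall: 0.27228 × 2.383 × 6.4167 × 1.0213 = 4.2519.

4.25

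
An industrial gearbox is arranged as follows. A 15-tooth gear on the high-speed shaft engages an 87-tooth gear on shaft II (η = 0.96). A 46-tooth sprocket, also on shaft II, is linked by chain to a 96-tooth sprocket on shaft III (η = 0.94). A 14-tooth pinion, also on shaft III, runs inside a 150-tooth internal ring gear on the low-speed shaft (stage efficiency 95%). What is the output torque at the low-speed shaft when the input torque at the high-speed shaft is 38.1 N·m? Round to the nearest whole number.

4236 N·m

Gear mesh: ratio = 87/15 = 5.8; torque at shaft II = 38.1 × 5.8 × 0.96 = 212.14 N·m.
Chain: ratio = 96/46 = 2.087; torque at shaft III = 212.14 × 2.087 × 0.94 = 416.16 N·m.
Internal gear: ratio = 150/14 = 10.714; torque at the low-speed shaft = 416.16 × 10.714 × 0.95 = 4236 N·m.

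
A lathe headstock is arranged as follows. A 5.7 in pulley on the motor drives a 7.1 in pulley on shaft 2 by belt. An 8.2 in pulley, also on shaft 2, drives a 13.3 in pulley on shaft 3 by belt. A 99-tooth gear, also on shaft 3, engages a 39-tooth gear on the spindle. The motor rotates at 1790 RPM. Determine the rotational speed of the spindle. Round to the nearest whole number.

2249 RPM

belt 7.1/5.7 = 1.2456 → 1790/1.2456 = 1437 RPM
belt 13.3/8.2 = 1.622 → 1437/1.622 = 886 RPM
gear mesh 39/99 = 0.39394 → 886/0.39394 = 2249.1 RPM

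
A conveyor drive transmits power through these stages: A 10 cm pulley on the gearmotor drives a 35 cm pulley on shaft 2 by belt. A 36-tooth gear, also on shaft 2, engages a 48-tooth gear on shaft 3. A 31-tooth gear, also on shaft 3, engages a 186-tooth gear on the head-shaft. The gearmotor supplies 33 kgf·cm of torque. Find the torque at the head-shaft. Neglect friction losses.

924 kgf·cm

Belt: ratio = 35/10 = 3.5; torque at shaft 2 = 33 × 3.5 = 115.5 kgf·cm.
Gear mesh: ratio = 48/36 = 1.3333; torque at shaft 3 = 115.5 × 1.3333 = 154 kgf·cm.
Gear mesh: ratio = 186/31 = 6; torque at the head-shaft = 154 × 6 = 924 kgf·cm.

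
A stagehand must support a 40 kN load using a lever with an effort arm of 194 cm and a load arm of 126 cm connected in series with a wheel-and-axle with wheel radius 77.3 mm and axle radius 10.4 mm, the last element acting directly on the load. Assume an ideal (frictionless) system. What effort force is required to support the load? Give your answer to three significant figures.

3.50 kN

Lever MA = effort arm / load arm = 194/126 = 1.5397.
Wheel-and-axle MA = R/r = 77.3/10.4 = 7.4327.
Combined ideal MA = 1.5397 × 7.4327 = 11.444.
Effort = load / MA = 40 / 11.444 = 3.4953 kN.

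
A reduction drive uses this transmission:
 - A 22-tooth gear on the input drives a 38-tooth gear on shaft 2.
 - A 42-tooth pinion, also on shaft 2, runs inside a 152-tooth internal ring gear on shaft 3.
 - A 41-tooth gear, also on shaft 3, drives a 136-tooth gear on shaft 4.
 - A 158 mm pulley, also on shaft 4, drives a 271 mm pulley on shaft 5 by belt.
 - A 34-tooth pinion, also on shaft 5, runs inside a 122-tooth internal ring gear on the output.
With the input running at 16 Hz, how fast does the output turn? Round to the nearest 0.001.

the input → shaft 2 (gear mesh, 38/22): 16 ÷ 1.7273 = 9.2632 Hz
shaft 2 → shaft 3 (internal gear, 152/42): 9.2632 ÷ 3.619 = 2.5596 Hz
shaft 3 → shaft 4 (gear mesh, 136/41): 2.5596 ÷ 3.3171 = 0.77163 Hz
shaft 4 → shaft 5 (belt, 271/158): 0.77163 ÷ 1.7152 = 0.44988 Hz
shaft 5 → the output (internal gear, 122/34): 0.44988 ÷ 3.5882 = 0.12538 Hz

0.125 Hz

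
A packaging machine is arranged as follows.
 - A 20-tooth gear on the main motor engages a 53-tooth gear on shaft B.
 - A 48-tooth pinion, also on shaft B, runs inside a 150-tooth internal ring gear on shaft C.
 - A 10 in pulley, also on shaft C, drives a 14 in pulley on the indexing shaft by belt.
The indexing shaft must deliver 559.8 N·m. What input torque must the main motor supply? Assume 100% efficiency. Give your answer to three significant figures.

Overall ratio R = 2.65 × 3.125 × 1.4 = 11.594.
Input torque = output torque / R = 559.8 / 11.594 = 48.285 N·m.

48.3 N·m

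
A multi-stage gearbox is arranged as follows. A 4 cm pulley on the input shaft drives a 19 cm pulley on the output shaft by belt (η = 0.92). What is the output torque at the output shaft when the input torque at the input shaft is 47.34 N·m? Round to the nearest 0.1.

Belt: ratio = 19/4 = 4.75; torque at the output shaft = 47.34 × 4.75 × 0.92 = 206.88 N·m.

206.9 N·m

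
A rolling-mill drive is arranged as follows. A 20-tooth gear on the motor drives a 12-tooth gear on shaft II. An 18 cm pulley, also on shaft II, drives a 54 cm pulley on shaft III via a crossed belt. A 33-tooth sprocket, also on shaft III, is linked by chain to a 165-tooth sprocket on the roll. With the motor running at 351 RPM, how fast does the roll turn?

39 RPM

the motor → shaft II (gear mesh, 12/20): 351 ÷ 0.6 = 585 RPM
shaft II → shaft III (belt, 54/18): 585 ÷ 3 = 195 RPM
shaft III → the roll (chain, 165/33): 195 ÷ 5 = 39 RPM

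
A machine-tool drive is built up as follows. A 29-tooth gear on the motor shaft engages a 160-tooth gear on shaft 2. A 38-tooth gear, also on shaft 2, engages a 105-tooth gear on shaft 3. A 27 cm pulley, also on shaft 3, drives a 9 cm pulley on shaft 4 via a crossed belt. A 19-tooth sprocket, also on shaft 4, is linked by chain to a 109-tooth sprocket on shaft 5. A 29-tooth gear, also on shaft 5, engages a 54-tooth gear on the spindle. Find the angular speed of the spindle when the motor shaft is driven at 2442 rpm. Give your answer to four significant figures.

44.99 rpm

the motor shaft → shaft 2 (gear mesh, 160/29): 2442 ÷ 5.5172 = 442.61 rpm
shaft 2 → shaft 3 (gear mesh, 105/38): 442.61 ÷ 2.7632 = 160.18 rpm
shaft 3 → shaft 4 (belt, 9/27): 160.18 ÷ 0.33333 = 480.55 rpm
shaft 4 → shaft 5 (chain, 109/19): 480.55 ÷ 5.7368 = 83.766 rpm
shaft 5 → the spindle (gear mesh, 54/29): 83.766 ÷ 1.8621 = 44.985 rpm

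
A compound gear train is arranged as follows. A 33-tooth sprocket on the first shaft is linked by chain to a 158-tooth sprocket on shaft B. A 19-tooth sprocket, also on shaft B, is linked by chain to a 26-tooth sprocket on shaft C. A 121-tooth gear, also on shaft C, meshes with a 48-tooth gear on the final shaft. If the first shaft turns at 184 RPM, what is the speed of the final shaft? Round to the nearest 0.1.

Chain: ratio = 158/33 = 4.7879, so shaft B turns at 184 / 4.7879 = 38.43 RPM.
Chain: ratio = 26/19 = 1.3684, so shaft C turns at 38.43 / 1.3684 = 28.084 RPM.
Gear mesh: ratio = 48/121 = 0.39669, so the final shaft turns at 28.084 / 0.39669 = 70.794 RPM.

70.8 RPM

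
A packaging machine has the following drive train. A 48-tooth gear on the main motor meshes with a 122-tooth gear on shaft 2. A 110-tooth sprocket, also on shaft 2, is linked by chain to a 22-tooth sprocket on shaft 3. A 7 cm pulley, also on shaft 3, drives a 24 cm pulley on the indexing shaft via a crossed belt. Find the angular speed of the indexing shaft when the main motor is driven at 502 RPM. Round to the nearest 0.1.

gear mesh 122/48 = 2.5417 → 502/2.5417 = 197.51 RPM
chain 22/110 = 0.2 → 197.51/0.2 = 987.54 RPM
belt 24/7 = 3.4286 → 987.54/3.4286 = 288.03 RPM

288.0 RPM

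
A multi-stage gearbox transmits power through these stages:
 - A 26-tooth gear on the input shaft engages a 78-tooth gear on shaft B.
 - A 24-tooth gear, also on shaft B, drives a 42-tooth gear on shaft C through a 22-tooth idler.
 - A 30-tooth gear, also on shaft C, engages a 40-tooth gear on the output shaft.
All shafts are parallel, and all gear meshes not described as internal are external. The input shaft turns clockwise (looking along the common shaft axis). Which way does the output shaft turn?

clockwise

the input shaft → shaft B: external mesh, 1 reversal → CCW.
shaft B → shaft C: driver → idler → driven is 2 external meshes, 2 reversals → CCW.
shaft C → the output shaft: external mesh, 1 reversal → CW.
4 reversals in total — an even number — so the output shaft turns the same way as the input shaft.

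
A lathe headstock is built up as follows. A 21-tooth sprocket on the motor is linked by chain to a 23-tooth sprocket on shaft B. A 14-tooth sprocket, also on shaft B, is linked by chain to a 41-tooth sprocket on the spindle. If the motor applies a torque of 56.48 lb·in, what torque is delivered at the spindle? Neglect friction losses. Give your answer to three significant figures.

Chain: ratio = 23/21 = 1.0952; torque at shaft B = 56.48 × 1.0952 = 61.859 lb·in.
Chain: ratio = 41/14 = 2.9286; torque at the spindle = 61.859 × 2.9286 = 181.16 lb·in.

181 lb·in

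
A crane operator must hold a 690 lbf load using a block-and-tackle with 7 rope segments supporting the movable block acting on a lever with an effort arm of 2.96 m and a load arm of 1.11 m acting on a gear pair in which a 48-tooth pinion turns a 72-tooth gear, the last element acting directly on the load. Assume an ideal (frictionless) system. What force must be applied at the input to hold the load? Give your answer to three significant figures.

Block-and-tackle MA = number of supporting rope parts = 7.
Lever MA = effort arm / load arm = 2.96/1.11 = 2.6667.
Gear pair MA = 72/48 = 1.5.
Combined ideal MA = 7 × 2.6667 × 1.5 = 28.
Effort = load / MA = 690 / 28 = 24.643 lbf.

24.6 lbf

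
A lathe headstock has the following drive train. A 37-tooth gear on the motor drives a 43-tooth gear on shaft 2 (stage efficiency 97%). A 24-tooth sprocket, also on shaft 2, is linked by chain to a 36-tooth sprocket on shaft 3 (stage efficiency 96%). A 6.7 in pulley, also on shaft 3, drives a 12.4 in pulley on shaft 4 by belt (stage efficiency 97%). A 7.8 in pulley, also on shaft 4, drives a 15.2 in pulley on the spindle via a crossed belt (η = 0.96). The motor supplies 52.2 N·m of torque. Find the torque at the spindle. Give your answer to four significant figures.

Gear mesh: ratio = 43/37 = 1.1622; torque at shaft 2 = 52.2 × 1.1622 × 0.97 = 58.845 N·m.
Chain: ratio = 36/24 = 1.5; torque at shaft 3 = 58.845 × 1.5 × 0.96 = 84.737 N·m.
Belt: ratio = 12.4/6.7 = 1.8507; torque at shaft 4 = 84.737 × 1.8507 × 0.97 = 152.12 N·m.
Belt: ratio = 15.2/7.8 = 1.9487; torque at the spindle = 152.12 × 1.9487 × 0.96 = 284.58 N·m.

284.6 N·m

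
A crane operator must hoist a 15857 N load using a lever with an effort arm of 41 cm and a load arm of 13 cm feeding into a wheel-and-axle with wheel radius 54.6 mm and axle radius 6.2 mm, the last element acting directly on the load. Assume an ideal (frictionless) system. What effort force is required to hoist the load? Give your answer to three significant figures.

571 N

Lever MA = effort arm / load arm = 41/13 = 3.1538.
Wheel-and-axle MA = R/r = 54.6/6.2 = 8.8065.
Combined ideal MA = 3.1538 × 8.8065 = 27.774.
Effort = load / MA = 15857 / 27.774 = 570.93 N.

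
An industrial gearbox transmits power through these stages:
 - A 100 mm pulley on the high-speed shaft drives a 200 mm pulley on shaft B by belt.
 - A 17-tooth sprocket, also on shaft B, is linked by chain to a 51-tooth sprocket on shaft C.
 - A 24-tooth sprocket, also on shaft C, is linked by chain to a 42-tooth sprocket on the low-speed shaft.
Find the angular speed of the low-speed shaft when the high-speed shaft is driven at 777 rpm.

74 rpm

Belt: ratio = 200/100 = 2, so shaft B turns at 777 / 2 = 388.5 rpm.
Chain: ratio = 51/17 = 3, so shaft C turns at 388.5 / 3 = 129.5 rpm.
Chain: ratio = 42/24 = 1.75, so the low-speed shaft turns at 129.5 / 1.75 = 74 rpm.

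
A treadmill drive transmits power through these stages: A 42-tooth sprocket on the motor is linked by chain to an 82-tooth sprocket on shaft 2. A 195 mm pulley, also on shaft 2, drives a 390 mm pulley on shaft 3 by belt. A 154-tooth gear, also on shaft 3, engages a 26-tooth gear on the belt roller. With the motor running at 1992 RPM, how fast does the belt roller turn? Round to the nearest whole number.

Chain: ratio = 82/42 = 1.9524, so shaft 2 turns at 1992 / 1.9524 = 1020.3 RPM.
Belt: ratio = 390/195 = 2, so shaft 3 turns at 1020.3 / 2 = 510.15 RPM.
Gear mesh: ratio = 26/154 = 0.16883, so the belt roller turns at 510.15 / 0.16883 = 3021.6 RPM.

3022 RPM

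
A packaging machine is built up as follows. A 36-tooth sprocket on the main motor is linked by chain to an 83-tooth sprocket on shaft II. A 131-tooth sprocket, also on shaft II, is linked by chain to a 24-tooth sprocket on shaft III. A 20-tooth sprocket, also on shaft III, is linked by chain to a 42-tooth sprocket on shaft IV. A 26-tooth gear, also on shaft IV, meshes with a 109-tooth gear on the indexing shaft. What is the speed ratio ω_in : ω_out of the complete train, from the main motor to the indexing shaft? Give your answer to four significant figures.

3.719

Each stage contributes driven/driver: chain 83/36 = 2.3056, chain 24/131 = 0.18321, chain 42/20 = 2.1, gear mesh 109/26 = 4.1923.
Overall: 2.3056 × 0.18321 × 2.1 × 4.1923 = 3.7187.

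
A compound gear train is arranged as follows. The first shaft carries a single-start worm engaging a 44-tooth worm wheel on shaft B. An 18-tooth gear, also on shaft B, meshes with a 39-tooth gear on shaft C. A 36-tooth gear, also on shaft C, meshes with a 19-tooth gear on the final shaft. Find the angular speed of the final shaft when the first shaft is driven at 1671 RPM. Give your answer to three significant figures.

33.2 RPM

worm 44/1 = 44 → 1671/44 = 37.977 RPM
gear mesh 39/18 = 2.1667 → 37.977/2.1667 = 17.528 RPM
gear mesh 19/36 = 0.52778 → 17.528/0.52778 = 33.211 RPM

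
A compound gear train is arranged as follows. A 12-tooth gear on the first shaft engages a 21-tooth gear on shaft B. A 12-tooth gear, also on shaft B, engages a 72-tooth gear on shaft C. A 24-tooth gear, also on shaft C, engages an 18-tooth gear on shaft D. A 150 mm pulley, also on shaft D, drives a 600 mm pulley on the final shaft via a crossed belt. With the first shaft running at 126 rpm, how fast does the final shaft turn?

4 rpm

Gear mesh: ratio = 21/12 = 1.75, so shaft B turns at 126 / 1.75 = 72 rpm.
Gear mesh: ratio = 72/12 = 6, so shaft C turns at 72 / 6 = 12 rpm.
Gear mesh: ratio = 18/24 = 0.75, so shaft D turns at 12 / 0.75 = 16 rpm.
Belt: ratio = 600/150 = 4, so the final shaft turns at 16 / 4 = 4 rpm.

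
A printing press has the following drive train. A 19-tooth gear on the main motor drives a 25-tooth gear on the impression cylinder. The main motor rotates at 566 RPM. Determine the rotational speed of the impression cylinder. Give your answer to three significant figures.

430 RPM

the main motor → the impression cylinder (gear mesh, 25/19): 566 ÷ 1.3158 = 430.16 RPM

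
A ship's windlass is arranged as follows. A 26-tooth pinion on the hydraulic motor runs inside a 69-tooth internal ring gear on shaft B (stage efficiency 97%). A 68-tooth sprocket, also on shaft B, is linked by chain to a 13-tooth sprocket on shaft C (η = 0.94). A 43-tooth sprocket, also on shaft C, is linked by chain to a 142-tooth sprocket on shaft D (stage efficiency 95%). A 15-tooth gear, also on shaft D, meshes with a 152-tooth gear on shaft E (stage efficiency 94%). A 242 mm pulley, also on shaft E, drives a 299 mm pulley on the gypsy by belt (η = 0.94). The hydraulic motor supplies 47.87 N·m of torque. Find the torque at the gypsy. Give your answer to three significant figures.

769 N·m

After the internal gear (69/26): 47.87 × 2.6538 × 0.97 = 123.23 N·m
After the chain (13/68): 123.23 × 0.19118 × 0.94 = 22.145 N·m
After the chain (142/43): 22.145 × 3.3023 × 0.95 = 69.473 N·m
After the gear mesh (152/15): 69.473 × 10.133 × 0.94 = 661.75 N·m
After the belt (299/242): 661.75 × 1.2355 × 0.94 = 768.56 N·m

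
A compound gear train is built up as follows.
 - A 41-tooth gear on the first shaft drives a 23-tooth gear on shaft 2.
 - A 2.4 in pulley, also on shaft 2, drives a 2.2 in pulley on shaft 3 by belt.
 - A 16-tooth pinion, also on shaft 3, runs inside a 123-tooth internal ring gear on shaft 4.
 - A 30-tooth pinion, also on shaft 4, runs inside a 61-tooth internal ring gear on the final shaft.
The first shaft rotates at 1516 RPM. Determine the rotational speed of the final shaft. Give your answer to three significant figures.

189 RPM

Gear mesh: ratio = 23/41 = 0.56098, so shaft 2 turns at 1516 / 0.56098 = 2702.4 RPM.
Belt: ratio = 2.2/2.4 = 0.91667, so shaft 3 turns at 2702.4 / 0.91667 = 2948.1 RPM.
Internal gear: ratio = 123/16 = 7.6875, so shaft 4 turns at 2948.1 / 7.6875 = 383.49 RPM.
Internal gear: ratio = 61/30 = 2.0333, so the final shaft turns at 383.49 / 2.0333 = 188.6 RPM.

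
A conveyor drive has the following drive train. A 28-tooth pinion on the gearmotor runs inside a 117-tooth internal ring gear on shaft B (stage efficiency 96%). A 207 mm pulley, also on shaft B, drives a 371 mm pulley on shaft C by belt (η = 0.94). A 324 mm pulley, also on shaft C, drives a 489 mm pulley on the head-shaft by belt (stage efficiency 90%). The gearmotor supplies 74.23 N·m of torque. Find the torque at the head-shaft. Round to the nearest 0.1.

After the internal gear (117/28): 74.23 × 4.1786 × 0.96 = 297.77 N·m
After the belt (371/207): 297.77 × 1.7923 × 0.94 = 501.66 N·m
After the belt (489/324): 501.66 × 1.5093 × 0.90 = 681.42 N·m

681.4 N·m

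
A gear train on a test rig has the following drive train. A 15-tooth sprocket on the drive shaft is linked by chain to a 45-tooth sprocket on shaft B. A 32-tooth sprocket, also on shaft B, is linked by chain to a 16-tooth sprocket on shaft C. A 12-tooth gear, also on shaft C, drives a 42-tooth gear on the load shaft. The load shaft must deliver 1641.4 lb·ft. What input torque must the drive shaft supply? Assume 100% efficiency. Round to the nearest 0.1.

312.6 lb·ft

Overall ratio R = 3 × 0.5 × 3.5 = 5.25.
Input torque = output torque / R = 1641.4 / 5.25 = 312.65 lb·ft.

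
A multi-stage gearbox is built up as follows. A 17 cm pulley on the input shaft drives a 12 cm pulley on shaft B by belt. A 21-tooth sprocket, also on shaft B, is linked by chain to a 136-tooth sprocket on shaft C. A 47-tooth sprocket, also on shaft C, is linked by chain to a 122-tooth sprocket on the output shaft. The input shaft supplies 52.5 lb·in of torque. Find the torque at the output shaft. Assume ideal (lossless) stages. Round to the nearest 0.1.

Belt: ratio = 12/17 = 0.70588; torque at shaft B = 52.5 × 0.70588 = 37.059 lb·in.
Chain: ratio = 136/21 = 6.4762; torque at shaft C = 37.059 × 6.4762 = 240 lb·in.
Chain: ratio = 122/47 = 2.5957; torque at the output shaft = 240 × 2.5957 = 622.98 lb·in.

623.0 lb·in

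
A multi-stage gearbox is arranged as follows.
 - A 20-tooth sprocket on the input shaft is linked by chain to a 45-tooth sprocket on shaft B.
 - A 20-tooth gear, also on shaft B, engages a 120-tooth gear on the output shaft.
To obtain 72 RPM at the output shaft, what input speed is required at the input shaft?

972 RPM

Overall ratio R = 2.25 × 6 = 13.5.
Required input speed = output speed × R = 72 × 13.5 = 972 RPM.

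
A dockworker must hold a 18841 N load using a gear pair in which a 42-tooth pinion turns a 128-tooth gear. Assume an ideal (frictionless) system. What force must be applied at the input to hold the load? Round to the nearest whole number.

6182 N

Gear pair MA = 128/42 = 3.0476.
Effort = load / MA = 18841 / 3.0476 = 6182.2 N.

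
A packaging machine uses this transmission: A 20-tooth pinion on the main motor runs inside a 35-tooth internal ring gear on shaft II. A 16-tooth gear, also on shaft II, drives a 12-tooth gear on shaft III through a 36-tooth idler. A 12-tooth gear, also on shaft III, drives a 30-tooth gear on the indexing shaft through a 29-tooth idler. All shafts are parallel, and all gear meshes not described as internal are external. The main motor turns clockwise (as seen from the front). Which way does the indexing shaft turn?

the main motor → shaft II: internal mesh, same direction → CW.
shaft II → shaft III: driver → idler → driven is 2 external meshes, 2 reversals → CW.
shaft III → the indexing shaft: driver → idler → driven is 2 external meshes, 2 reversals → CW.
4 reversals in total — an even number — so the indexing shaft turns the same way as the main motor.

clockwise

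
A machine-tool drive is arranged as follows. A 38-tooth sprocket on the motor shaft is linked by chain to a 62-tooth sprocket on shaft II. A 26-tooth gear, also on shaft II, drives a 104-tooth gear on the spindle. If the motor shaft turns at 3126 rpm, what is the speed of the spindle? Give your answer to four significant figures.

chain 62/38 = 1.6316 → 3126/1.6316 = 1915.9 rpm
gear mesh 104/26 = 4 → 1915.9/4 = 478.98 rpm

479.0 rpm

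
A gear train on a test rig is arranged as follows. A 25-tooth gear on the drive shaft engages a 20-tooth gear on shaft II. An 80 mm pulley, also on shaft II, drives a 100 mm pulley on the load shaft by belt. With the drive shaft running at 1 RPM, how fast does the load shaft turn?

Gear mesh: ratio = 20/25 = 0.8, so shaft II turns at 1 / 0.8 = 1.25 RPM.
Belt: ratio = 100/80 = 1.25, so the load shaft turns at 1.25 / 1.25 = 1 RPM.

1 RPM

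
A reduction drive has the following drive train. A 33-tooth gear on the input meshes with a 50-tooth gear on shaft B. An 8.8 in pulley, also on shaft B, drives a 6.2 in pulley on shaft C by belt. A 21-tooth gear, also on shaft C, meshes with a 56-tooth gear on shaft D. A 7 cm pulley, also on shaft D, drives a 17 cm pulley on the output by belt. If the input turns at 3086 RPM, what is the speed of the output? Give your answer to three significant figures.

446 RPM

gear mesh 50/33 = 1.5152 → 3086/1.5152 = 2036.8 RPM
belt 6.2/8.8 = 0.70455 → 2036.8/0.70455 = 2890.9 RPM
gear mesh 56/21 = 2.6667 → 2890.9/2.6667 = 1084.1 RPM
belt 17/7 = 2.4286 → 1084.1/2.4286 = 446.39 RPM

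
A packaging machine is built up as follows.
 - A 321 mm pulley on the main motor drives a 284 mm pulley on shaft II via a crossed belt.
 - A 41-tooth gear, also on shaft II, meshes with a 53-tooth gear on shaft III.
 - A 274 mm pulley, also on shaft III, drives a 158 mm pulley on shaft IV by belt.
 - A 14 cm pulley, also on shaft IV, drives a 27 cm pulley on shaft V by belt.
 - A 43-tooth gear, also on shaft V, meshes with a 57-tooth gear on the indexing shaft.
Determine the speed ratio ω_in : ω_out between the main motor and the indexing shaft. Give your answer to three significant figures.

1.69

Each stage contributes driven/driver: belt 284/321 = 0.88474, gear mesh 53/41 = 1.2927, belt 158/274 = 0.57664, belt 27/14 = 1.9286, gear mesh 57/43 = 1.3256.
Overall: 0.88474 × 1.2927 × 0.57664 × 1.9286 × 1.3256 = 1.686.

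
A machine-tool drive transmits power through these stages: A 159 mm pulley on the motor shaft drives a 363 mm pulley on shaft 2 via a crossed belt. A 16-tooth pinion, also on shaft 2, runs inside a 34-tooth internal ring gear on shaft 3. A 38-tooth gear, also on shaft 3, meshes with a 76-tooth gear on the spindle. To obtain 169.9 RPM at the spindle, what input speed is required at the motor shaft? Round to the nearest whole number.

Overall ratio R = 2.283 × 2.125 × 2 = 9.7028.
Required input speed = output speed × R = 169.9 × 9.7028 = 1648.5 RPM.

1649 RPM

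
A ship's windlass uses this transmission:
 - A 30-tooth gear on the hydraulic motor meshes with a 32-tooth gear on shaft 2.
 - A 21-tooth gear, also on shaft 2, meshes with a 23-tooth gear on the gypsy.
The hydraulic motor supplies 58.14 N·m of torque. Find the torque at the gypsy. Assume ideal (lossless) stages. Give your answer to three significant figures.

Gear mesh: ratio = 32/30 = 1.0667; torque at shaft 2 = 58.14 × 1.0667 = 62.016 N·m.
Gear mesh: ratio = 23/21 = 1.0952; torque at the gypsy = 62.016 × 1.0952 = 67.922 N·m.

67.9 N·m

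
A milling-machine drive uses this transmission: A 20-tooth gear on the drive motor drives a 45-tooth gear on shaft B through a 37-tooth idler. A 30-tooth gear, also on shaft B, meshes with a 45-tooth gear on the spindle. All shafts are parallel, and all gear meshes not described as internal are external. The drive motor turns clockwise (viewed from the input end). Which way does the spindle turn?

counterclockwise

the drive motor → shaft B: driver → idler → driven is 2 external meshes, 2 reversals → CW.
shaft B → the spindle: external mesh, 1 reversal → CCW.
3 reversals in total — an odd number — so the spindle turns opposite to the drive motor.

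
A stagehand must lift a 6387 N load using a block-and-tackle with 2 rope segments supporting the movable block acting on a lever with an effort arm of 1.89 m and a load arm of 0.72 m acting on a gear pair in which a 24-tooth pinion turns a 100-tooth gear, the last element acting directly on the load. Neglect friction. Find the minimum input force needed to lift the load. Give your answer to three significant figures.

Block-and-tackle MA = number of supporting rope parts = 2.
Lever MA = effort arm / load arm = 1.89/0.72 = 2.625.
Gear pair MA = 100/24 = 4.1667.
Combined ideal MA = 2 × 2.625 × 4.1667 = 21.875.
Effort = load / MA = 6387 / 21.875 = 291.98 N.

292 N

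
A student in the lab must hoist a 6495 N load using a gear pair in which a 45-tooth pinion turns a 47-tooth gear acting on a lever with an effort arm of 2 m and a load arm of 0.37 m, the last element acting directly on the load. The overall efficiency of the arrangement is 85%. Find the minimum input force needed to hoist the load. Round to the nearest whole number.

Gear pair MA = 47/45 = 1.0444.
Lever MA = effort arm / load arm = 2/0.37 = 5.4054.
Combined ideal MA = 1.0444 × 5.4054 = 5.6456.
Actual MA = 5.6456 × 0.85 = 4.7988.
Effort = load / actual MA = 6495 / 4.7988 = 1353.5 N.

1353 N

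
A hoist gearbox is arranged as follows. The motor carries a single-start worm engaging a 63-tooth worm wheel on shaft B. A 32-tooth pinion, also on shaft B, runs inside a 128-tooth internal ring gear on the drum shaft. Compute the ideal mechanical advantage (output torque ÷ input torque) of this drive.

Each stage contributes driven/driver: worm 63/1 = 63, internal gear 128/32 = 4.
Overall: 63 × 4 = 252.

252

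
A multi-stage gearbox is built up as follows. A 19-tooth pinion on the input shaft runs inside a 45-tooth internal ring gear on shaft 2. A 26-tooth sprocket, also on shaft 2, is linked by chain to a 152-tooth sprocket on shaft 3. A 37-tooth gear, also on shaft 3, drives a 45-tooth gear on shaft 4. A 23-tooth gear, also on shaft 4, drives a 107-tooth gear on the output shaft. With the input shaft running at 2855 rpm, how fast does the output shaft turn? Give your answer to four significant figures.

36.44 rpm

internal gear 45/19 = 2.3684 → 2855/2.3684 = 1205.4 rpm
chain 152/26 = 5.8462 → 1205.4/5.8462 = 206.19 rpm
gear mesh 45/37 = 1.2162 → 206.19/1.2162 = 169.54 rpm
gear mesh 107/23 = 4.6522 → 169.54/4.6522 = 36.443 rpm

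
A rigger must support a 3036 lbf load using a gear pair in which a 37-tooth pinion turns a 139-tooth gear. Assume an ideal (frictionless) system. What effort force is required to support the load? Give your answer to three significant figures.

Gear pair MA = 139/37 = 3.7568.
Effort = load / MA = 3036 / 3.7568 = 808.14 lbf.

808 lbf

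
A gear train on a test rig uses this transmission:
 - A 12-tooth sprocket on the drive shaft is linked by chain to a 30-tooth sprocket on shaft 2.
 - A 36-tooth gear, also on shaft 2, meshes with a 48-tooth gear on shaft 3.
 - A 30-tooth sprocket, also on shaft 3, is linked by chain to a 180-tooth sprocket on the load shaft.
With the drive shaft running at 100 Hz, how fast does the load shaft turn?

chain 30/12 = 2.5 → 100/2.5 = 40 Hz
gear mesh 48/36 = 1.3333 → 40/1.3333 = 30 Hz
chain 180/30 = 6 → 30/6 = 5 Hz

5 Hz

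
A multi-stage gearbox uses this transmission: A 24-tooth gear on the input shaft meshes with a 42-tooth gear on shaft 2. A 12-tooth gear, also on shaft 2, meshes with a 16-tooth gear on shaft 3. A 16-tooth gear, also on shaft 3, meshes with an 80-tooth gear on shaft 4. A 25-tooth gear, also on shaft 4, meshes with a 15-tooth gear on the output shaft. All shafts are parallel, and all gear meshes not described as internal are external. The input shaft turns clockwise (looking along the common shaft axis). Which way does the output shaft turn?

the input shaft → shaft 2: external mesh, 1 reversal → CCW.
shaft 2 → shaft 3: external mesh, 1 reversal → CW.
shaft 3 → shaft 4: external mesh, 1 reversal → CCW.
shaft 4 → the output shaft: external mesh, 1 reversal → CW.
4 reversals in total — an even number — so the output shaft turns the same way as the input shaft.

clockwise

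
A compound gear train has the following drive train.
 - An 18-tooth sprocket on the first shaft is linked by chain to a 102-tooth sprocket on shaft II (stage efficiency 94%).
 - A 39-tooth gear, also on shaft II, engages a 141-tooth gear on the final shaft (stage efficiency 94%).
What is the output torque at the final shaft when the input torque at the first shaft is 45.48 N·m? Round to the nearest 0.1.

After the chain (102/18): 45.48 × 5.6667 × 0.94 = 242.26 N·m
After the gear mesh (141/39): 242.26 × 3.6154 × 0.94 = 823.3 N·m

823.3 N·m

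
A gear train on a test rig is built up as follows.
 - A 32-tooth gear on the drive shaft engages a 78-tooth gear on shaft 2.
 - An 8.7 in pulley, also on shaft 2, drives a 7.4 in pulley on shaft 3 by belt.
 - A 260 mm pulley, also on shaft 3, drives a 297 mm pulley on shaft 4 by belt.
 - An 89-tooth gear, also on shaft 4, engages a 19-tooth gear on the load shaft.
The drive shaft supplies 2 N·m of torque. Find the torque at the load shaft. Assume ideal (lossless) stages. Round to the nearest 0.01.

After the gear mesh (78/32): 2 × 2.4375 = 4.875 N·m
After the belt (7.4/8.7): 4.875 × 0.85057 = 4.1466 N·m
After the belt (297/260): 4.1466 × 1.1423 = 4.7366 N·m
After the gear mesh (19/89): 4.7366 × 0.21348 = 1.0112 N·m

1.01 N·m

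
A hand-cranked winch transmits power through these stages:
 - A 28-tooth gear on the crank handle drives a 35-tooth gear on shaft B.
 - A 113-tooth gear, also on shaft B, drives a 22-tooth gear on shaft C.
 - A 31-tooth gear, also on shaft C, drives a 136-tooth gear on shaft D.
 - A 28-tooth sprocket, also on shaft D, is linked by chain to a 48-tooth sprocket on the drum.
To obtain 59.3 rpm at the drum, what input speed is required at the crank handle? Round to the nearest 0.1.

Overall ratio R = 1.25 × 0.19469 × 4.3871 × 1.7143 = 1.8303.
Required input speed = output speed × R = 59.3 × 1.8303 = 108.53 rpm.

108.5 rpm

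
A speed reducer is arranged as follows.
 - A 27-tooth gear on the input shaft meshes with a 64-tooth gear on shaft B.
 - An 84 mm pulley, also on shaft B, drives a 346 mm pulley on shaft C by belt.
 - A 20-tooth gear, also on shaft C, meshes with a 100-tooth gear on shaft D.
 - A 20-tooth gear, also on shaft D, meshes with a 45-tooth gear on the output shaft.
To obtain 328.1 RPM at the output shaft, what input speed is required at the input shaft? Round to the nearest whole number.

Overall ratio R = 2.3704 × 4.119 × 5 × 2.25 = 109.84.
Required input speed = output speed × R = 328.1 × 109.84 = 36039 RPM.

36039 RPM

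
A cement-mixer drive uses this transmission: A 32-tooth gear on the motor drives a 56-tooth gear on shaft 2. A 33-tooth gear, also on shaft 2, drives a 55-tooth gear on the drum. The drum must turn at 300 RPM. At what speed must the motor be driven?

875 RPM

Overall ratio R = 1.75 × 1.6667 = 2.9167.
Required input speed = output speed × R = 300 × 2.9167 = 875 RPM.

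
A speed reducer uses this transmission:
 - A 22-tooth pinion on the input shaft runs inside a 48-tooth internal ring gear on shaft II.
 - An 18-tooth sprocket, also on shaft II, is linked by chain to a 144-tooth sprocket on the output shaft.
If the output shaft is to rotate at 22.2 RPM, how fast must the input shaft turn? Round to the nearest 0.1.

Overall ratio R = 2.1818 × 8 = 17.455.
Required input speed = output speed × R = 22.2 × 17.455 = 387.49 RPM.

387.5 RPM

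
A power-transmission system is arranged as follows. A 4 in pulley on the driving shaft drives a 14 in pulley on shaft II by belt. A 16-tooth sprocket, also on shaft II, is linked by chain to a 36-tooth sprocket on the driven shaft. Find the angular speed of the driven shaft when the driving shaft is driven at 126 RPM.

16 RPM

belt 14/4 = 3.5 → 126/3.5 = 36 RPM
chain 36/16 = 2.25 → 36/2.25 = 16 RPM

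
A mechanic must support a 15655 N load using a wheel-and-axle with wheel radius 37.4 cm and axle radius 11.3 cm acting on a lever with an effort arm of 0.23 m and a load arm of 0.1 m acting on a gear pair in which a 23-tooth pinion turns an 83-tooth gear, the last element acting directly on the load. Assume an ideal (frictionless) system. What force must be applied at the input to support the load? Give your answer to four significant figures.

Wheel-and-axle MA = R/r = 37.4/11.3 = 3.3097.
Lever MA = effort arm / load arm = 0.23/0.1 = 2.3.
Gear pair MA = 83/23 = 3.6087.
Combined ideal MA = 3.3097 × 2.3 × 3.6087 = 27.471.
Effort = load / MA = 15655 / 27.471 = 569.88 N.

569.9 N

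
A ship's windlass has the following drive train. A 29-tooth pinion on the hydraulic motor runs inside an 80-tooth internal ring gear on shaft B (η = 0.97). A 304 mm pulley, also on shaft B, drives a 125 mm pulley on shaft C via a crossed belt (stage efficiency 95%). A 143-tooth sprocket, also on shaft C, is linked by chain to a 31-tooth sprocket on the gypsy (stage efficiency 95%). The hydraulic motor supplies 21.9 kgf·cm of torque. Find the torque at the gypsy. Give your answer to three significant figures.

After the internal gear (80/29): 21.9 × 2.7586 × 0.97 = 58.601 kgf·cm
After the belt (125/304): 58.601 × 0.41118 × 0.95 = 22.891 kgf·cm
After the chain (31/143): 22.891 × 0.21678 × 0.95 = 4.7143 kgf·cm

4.71 kgf·cm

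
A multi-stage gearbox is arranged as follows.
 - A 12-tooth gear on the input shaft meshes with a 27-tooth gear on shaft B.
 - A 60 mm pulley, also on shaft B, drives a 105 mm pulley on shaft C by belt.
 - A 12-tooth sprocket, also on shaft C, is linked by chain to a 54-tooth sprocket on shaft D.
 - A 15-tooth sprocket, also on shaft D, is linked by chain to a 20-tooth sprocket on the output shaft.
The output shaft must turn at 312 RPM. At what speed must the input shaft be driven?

Overall ratio R = 2.25 × 1.75 × 4.5 × 1.3333 = 23.625.
Required input speed = output speed × R = 312 × 23.625 = 7371 RPM.

7371 RPM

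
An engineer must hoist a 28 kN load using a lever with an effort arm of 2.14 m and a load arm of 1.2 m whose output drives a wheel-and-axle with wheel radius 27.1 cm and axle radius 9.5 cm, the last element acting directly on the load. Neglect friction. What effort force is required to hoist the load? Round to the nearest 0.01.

5.50 kN

Lever MA = effort arm / load arm = 2.14/1.2 = 1.7833.
Wheel-and-axle MA = R/r = 27.1/9.5 = 2.8526.
Combined ideal MA = 1.7833 × 2.8526 = 5.0872.
Effort = load / MA = 28 / 5.0872 = 5.504 kN.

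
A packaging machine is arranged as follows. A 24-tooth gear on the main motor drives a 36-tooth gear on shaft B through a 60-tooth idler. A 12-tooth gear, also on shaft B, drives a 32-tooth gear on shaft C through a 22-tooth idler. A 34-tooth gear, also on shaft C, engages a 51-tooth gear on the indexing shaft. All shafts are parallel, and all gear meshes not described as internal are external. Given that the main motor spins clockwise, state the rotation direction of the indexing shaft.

the main motor → shaft B: driver → idler → driven is 2 external meshes, 2 reversals → CW.
shaft B → shaft C: driver → idler → driven is 2 external meshes, 2 reversals → CW.
shaft C → the indexing shaft: external mesh, 1 reversal → CCW.
5 reversals in total — an odd number — so the indexing shaft turns opposite to the main motor.

anticlockwise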